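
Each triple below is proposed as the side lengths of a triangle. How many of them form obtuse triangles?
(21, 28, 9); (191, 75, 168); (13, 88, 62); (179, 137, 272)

3

(21,28,9): 9²+21² = 522 < 784 = 28² → obtuse
(191,75,168): 75²+168² = 33849 < 36481 = 191² → obtuse
(13,88,62): 13+62 ≤ 88, not a triangle
(179,137,272): 137²+179² = 50810 < 73984 = 272² → obtuse
3 of the 4 are obtuse.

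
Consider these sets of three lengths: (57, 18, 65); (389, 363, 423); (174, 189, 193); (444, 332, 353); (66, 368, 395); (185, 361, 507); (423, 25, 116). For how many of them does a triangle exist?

6

(18,57,65): 18+57 > 65 → valid
(363,389,423): 363+389 > 423 → valid
(174,189,193): 174+189 > 193 → valid
(332,353,444): 332+353 > 444 → valid
(66,368,395): 66+368 > 395 → valid
(185,361,507): 185+361 > 507 → valid
(25,116,423): 25+116 ≤ 423 → not valid
6 of the 7 triples form a triangle.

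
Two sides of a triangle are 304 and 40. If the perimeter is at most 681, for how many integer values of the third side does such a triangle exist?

Triangle inequality: 264 < x < 344. Perimeter ≤ 681 gives x ≤ 681 − 304 − 40 = 337.
So 264 < x ≤ 337; integers 265 through 337: 73 values.

73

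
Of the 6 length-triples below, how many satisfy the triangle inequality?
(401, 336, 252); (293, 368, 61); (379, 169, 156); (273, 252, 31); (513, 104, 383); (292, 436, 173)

3

(252,336,401): 252+336 > 401 → valid
(61,293,368): 61+293 ≤ 368 → not valid
(156,169,379): 156+169 ≤ 379 → not valid
(31,252,273): 31+252 > 273 → valid
(104,383,513): 104+383 ≤ 513 → not valid
(173,292,436): 173+292 > 436 → valid
3 of the 6 triples form a triangle.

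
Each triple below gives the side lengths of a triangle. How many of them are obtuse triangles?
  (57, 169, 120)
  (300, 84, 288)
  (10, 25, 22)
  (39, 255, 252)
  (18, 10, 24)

3

(57,169,120): 57²+120² = 17649 < 28561 = 169² → obtuse
(300,84,288): 84²+288² = 90000 = 300² → right
(10,25,22): 10²+22² = 584 < 625 = 25² → obtuse
(39,255,252): 39²+252² = 65025 = 255² → right
(18,10,24): 10²+18² = 424 < 576 = 24² → obtuse
3 of the 5 are obtuse.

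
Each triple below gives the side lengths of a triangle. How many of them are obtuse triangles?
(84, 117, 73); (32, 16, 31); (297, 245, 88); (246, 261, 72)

3

(84,117,73): 73²+84² = 12385 < 13689 = 117² → obtuse
(32,16,31): 16²+31² = 1217 > 1024 = 32² → acute
(297,245,88): 88²+245² = 67769 < 88209 = 297² → obtuse
(246,261,72): 72²+246² = 65700 < 68121 = 261² → obtuse
3 of the 4 are obtuse.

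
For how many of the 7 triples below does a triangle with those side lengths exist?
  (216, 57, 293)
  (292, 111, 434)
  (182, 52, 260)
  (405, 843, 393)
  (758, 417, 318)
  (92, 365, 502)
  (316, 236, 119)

1

(57,216,293): 57+216 ≤ 293 → not valid
(111,292,434): 111+292 ≤ 434 → not valid
(52,182,260): 52+182 ≤ 260 → not valid
(393,405,843): 393+405 ≤ 843 → not valid
(318,417,758): 318+417 ≤ 758 → not valid
(92,365,502): 92+365 ≤ 502 → not valid
(119,236,316): 119+236 > 316 → valid
1 of the 7 triples forms a triangle.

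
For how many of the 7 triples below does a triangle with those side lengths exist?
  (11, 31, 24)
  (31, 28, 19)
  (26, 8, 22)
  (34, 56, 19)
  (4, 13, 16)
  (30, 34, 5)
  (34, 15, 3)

5

(11,24,31): 11+24 > 31 → valid
(19,28,31): 19+28 > 31 → valid
(8,22,26): 8+22 > 26 → valid
(19,34,56): 19+34 ≤ 56 → not valid
(4,13,16): 4+13 > 16 → valid
(5,30,34): 5+30 > 34 → valid
(3,15,34): 3+15 ≤ 34 → not valid
5 of the 7 triples form a triangle.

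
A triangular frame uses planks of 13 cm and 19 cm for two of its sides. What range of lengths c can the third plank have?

6 < c < 32

By the triangle inequality, c must be less than 13 + 19 = 32 and greater than |13 − 19| = 6.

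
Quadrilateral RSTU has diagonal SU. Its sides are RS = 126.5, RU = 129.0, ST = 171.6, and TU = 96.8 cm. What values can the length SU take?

74.8 < SU < 255.5

From triangle RSU: |126.5 − 129.0| < SU < 126.5 + 129.0, i.e. 2.5 < SU < 255.5.
From triangle TSU: 74.8 < SU < 268.4.
Both must hold, so SU lies in the intersection.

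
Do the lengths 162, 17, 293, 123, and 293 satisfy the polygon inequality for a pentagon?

A pentagon exists iff every side is shorter than the sum of the others — equivalently, the longest side is less than the sum of the rest.
Longest side 293 < 595 (sum of the remaining 4), so yes.

Yes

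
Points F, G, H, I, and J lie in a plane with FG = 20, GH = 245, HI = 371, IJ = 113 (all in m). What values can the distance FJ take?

0 ≤ FJ ≤ 749 m

The maximum is all hops collinear in one direction: 20 + 245 + 371 + 113 = 749.
The longest hop is 371; the others sum to 378. Since 371 ≤ 378, the path can fold back on itself completely, so the minimum distance is 0.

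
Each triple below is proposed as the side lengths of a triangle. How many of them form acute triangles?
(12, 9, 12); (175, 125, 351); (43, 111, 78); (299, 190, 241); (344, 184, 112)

2

(12,9,12): 9²+12² = 225 > 144 = 12² → acute
(175,125,351): 125+175 ≤ 351, not a triangle
(43,111,78): 43²+78² = 7933 < 12321 = 111² → obtuse
(299,190,241): 190²+241² = 94181 > 89401 = 299² → acute
(344,184,112): 112+184 ≤ 344, not a triangle
2 of the 5 are acute.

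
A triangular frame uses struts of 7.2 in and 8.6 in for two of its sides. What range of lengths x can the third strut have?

By the triangle inequality, x must be less than 7.2 + 8.6 = 15.8 and greater than |7.2 − 8.6| = 1.4.

1.4 < x < 15.8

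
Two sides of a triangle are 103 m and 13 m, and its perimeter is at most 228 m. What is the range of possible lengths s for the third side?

90 < s ≤ 112

Triangle inequality alone gives 90 < s < 116.
The perimeter condition gives s ≤ 228 − 103 − 13 = 112.
Intersecting the two: 90 < s ≤ 112.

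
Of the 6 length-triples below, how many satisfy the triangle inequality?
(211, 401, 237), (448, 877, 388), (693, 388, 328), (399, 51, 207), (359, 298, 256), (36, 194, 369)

(211,237,401): 211+237 > 401 → valid
(388,448,877): 388+448 ≤ 877 → not valid
(328,388,693): 328+388 > 693 → valid
(51,207,399): 51+207 ≤ 399 → not valid
(256,298,359): 256+298 > 359 → valid
(36,194,369): 36+194 ≤ 369 → not valid
3 of the 6 triples form a triangle.

3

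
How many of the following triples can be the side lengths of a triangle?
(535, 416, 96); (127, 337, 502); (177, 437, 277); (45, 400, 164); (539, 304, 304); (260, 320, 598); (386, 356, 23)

(96,416,535): 96+416 ≤ 535 → not valid
(127,337,502): 127+337 ≤ 502 → not valid
(177,277,437): 177+277 > 437 → valid
(45,164,400): 45+164 ≤ 400 → not valid
(304,304,539): 304+304 > 539 → valid
(260,320,598): 260+320 ≤ 598 → not valid
(23,356,386): 23+356 ≤ 386 → not valid
2 of the 7 triples form a triangle.

2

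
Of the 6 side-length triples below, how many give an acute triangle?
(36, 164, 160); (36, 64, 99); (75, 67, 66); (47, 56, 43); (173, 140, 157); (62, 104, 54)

(36,164,160): 36²+160² = 26896 = 164² → right
(36,64,99): 36²+64² = 5392 < 9801 = 99² → obtuse
(75,67,66): 66²+67² = 8845 > 5625 = 75² → acute
(47,56,43): 43²+47² = 4058 > 3136 = 56² → acute
(173,140,157): 140²+157² = 44249 > 29929 = 173² → acute
(62,104,54): 54²+62² = 6760 < 10816 = 104² → obtuse
3 of the 6 are acute.

3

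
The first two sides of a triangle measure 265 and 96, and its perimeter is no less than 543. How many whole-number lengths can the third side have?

Triangle inequality: 169 < x < 361. Perimeter ≥ 543 gives x ≥ 543 − 265 − 96 = 182.
So 182 ≤ x < 361; integers 182 through 360: 179 values.

179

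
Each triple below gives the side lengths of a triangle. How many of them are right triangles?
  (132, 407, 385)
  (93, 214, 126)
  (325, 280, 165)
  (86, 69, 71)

2

(132,407,385): 132²+385² = 165649 = 407² → right
(93,214,126): 93²+126² = 24525 < 45796 = 214² → obtuse
(325,280,165): 165²+280² = 105625 = 325² → right
(86,69,71): 69²+71² = 9802 > 7396 = 86² → acute
2 of the 4 are right.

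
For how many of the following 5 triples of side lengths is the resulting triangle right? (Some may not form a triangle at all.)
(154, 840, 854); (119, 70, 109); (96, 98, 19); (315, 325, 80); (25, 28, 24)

(154,840,854): 154²+840² = 729316 = 854² → right
(119,70,109): 70²+109² = 16781 > 14161 = 119² → acute
(96,98,19): 19²+96² = 9577 < 9604 = 98² → obtuse
(315,325,80): 80²+315² = 105625 = 325² → right
(25,28,24): 24²+25² = 1201 > 784 = 28² → acute
2 of the 5 are right.

2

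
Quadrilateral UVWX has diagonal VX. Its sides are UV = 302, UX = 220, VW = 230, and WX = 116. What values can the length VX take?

114 < VX < 346

From triangle UVX: |302 − 220| < VX < 302 + 220, i.e. 82 < VX < 522.
From triangle WVX: 114 < VX < 346.
Both must hold, so VX lies in the intersection.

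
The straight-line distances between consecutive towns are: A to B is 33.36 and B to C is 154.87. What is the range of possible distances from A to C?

By the triangle inequality, |33.36 − 154.87| ≤ AC ≤ 33.36 + 154.87.

121.51 ≤ AC ≤ 188.23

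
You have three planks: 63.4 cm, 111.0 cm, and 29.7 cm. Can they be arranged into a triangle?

No

The longest side is 111.0, but the other two sum to only 93.1.
93.1 < 111.0, so the triangle inequality fails.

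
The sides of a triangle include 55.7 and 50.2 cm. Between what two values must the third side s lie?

By the triangle inequality, s must be less than 55.7 + 50.2 = 105.9 and greater than |55.7 − 50.2| = 5.5.

5.5 < s < 105.9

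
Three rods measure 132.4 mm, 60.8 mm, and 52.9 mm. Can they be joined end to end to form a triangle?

The longest side is 132.4, but the other two sum to only 113.7.
113.7 < 132.4, so the triangle inequality fails.

No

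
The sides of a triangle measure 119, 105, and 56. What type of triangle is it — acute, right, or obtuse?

Compare the square of the longest side to the sum of squares of the other two: 56² + 105² = 14161 = 119².

right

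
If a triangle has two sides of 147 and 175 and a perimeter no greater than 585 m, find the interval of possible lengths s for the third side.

28 < s ≤ 263

Triangle inequality alone gives 28 < s < 322.
The perimeter condition gives s ≤ 585 − 147 − 175 = 263.
Intersecting the two: 28 < s ≤ 263.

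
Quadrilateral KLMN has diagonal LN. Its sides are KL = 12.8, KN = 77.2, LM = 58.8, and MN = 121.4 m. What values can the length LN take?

From triangle KLN: |12.8 − 77.2| < LN < 12.8 + 77.2, i.e. 64.4 < LN < 90.0.
From triangle MLN: 62.6 < LN < 180.2.
Both must hold, so LN lies in the intersection.

64.4 < LN < 90.0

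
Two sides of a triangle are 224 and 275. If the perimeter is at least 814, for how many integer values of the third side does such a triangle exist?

Triangle inequality: 51 < x < 499. Perimeter ≥ 814 gives x ≥ 814 − 224 − 275 = 315.
So 315 ≤ x < 499; integers 315 through 498: 184 values.

184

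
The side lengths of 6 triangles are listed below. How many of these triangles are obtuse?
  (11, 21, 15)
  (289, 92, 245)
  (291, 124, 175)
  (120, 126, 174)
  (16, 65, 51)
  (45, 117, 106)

(11,21,15): 11²+15² = 346 < 441 = 21² → obtuse
(289,92,245): 92²+245² = 68489 < 83521 = 289² → obtuse
(291,124,175): 124²+175² = 46001 < 84681 = 291² → obtuse
(120,126,174): 120²+126² = 30276 = 174² → right
(16,65,51): 16²+51² = 2857 < 4225 = 65² → obtuse
(45,117,106): 45²+106² = 13261 < 13689 = 117² → obtuse
5 of the 6 are obtuse.

5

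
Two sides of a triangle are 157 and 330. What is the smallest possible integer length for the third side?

174

The third side must be strictly greater than |157 − 330| = 173.
The smallest integer above 173 is 174.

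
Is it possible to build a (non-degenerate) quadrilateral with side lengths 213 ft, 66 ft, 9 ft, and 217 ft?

Yes

A quadrilateral exists iff every side is shorter than the sum of the others — equivalently, the longest side is less than the sum of the rest.
Longest side 217 < 288 (sum of the remaining 3), so yes.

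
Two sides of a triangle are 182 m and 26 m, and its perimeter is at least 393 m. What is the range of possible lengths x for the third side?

Triangle inequality alone gives 156 < x < 208.
The perimeter condition gives x ≥ 393 − 182 − 26 = 185.
Intersecting the two: 185 ≤ x < 208.

185 ≤ x < 208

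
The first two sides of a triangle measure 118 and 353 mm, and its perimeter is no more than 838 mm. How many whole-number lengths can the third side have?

Triangle inequality: 235 < x < 471. Perimeter ≤ 838 gives x ≤ 838 − 118 − 353 = 367.
So 235 < x ≤ 367; integers 236 through 367: 132 values.

132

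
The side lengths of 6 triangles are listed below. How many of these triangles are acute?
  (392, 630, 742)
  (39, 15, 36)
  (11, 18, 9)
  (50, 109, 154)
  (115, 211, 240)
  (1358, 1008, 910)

(392,630,742): 392²+630² = 550564 = 742² → right
(39,15,36): 15²+36² = 1521 = 39² → right
(11,18,9): 9²+11² = 202 < 324 = 18² → obtuse
(50,109,154): 50²+109² = 14381 < 23716 = 154² → obtuse
(115,211,240): 115²+211² = 57746 > 57600 = 240² → acute
(1358,1008,910): 910²+1008² = 1844164 = 1358² → right
1 of the 6 is acute.

1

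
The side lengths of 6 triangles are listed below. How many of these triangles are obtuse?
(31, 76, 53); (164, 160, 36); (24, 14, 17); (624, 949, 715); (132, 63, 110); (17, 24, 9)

(31,76,53): 31²+53² = 3770 < 5776 = 76² → obtuse
(164,160,36): 36²+160² = 26896 = 164² → right
(24,14,17): 14²+17² = 485 < 576 = 24² → obtuse
(624,949,715): 624²+715² = 900601 = 949² → right
(132,63,110): 63²+110² = 16069 < 17424 = 132² → obtuse
(17,24,9): 9²+17² = 370 < 576 = 24² → obtuse
4 of the 6 are obtuse.

4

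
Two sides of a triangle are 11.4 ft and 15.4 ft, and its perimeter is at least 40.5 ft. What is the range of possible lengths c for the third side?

Triangle inequality alone gives 4.0 < c < 26.8.
The perimeter condition gives c ≥ 40.5 − 11.4 − 15.4 = 13.7.
Intersecting the two: 13.7 ≤ c < 26.8.

13.7 ≤ c < 26.8 ft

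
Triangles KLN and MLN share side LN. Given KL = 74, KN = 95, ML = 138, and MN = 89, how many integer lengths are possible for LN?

119

From triangle KLN: 21 < LN < 169.
From triangle MLN: 49 < LN < 227.
Intersection: 49 < LN < 169, so integers 50 through 168: 119 values.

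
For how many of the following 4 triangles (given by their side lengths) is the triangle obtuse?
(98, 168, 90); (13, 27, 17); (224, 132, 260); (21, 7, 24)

3

(98,168,90): 90²+98² = 17704 < 28224 = 168² → obtuse
(13,27,17): 13²+17² = 458 < 729 = 27² → obtuse
(224,132,260): 132²+224² = 67600 = 260² → right
(21,7,24): 7²+21² = 490 < 576 = 24² → obtuse
3 of the 4 are obtuse.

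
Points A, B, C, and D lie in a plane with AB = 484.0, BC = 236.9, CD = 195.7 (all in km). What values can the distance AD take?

The maximum is all hops collinear in one direction: 484.0 + 236.9 + 195.7 = 916.6.
The longest hop is 484.0; the others sum to 432.6. Folding the others back against it leaves at least 484.0 − 432.6 = 51.4.

51.4 ≤ AD ≤ 916.6 km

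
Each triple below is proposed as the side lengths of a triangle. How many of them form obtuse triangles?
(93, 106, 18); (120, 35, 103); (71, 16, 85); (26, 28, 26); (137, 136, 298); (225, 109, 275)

(93,106,18): 18²+93² = 8973 < 11236 = 106² → obtuse
(120,35,103): 35²+103² = 11834 < 14400 = 120² → obtuse
(71,16,85): 16²+71² = 5297 < 7225 = 85² → obtuse
(26,28,26): 26²+26² = 1352 > 784 = 28² → acute
(137,136,298): 136+137 ≤ 298, not a triangle
(225,109,275): 109²+225² = 62506 < 75625 = 275² → obtuse
4 of the 6 are obtuse.

4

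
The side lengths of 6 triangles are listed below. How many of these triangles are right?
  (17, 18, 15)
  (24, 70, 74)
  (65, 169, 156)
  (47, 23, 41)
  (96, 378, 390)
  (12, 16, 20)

4

(17,18,15): 15²+17² = 514 > 324 = 18² → acute
(24,70,74): 24²+70² = 5476 = 74² → right
(65,169,156): 65²+156² = 28561 = 169² → right
(47,23,41): 23²+41² = 2210 > 2209 = 47² → acute
(96,378,390): 96²+378² = 152100 = 390² → right
(12,16,20): 12²+16² = 400 = 20² → right
4 of the 6 are right.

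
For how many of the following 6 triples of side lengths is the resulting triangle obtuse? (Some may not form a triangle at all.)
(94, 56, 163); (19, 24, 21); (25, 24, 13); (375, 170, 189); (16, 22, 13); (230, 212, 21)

2

(94,56,163): 56+94 ≤ 163, not a triangle
(19,24,21): 19²+21² = 802 > 576 = 24² → acute
(25,24,13): 13²+24² = 745 > 625 = 25² → acute
(375,170,189): 170+189 ≤ 375, not a triangle
(16,22,13): 13²+16² = 425 < 484 = 22² → obtuse
(230,212,21): 21²+212² = 45385 < 52900 = 230² → obtuse
2 of the 6 are obtuse.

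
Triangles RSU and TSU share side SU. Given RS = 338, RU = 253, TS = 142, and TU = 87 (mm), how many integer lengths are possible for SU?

143

From triangle RSU: 85 < SU < 591.
From triangle TSU: 55 < SU < 229.
Intersection: 85 < SU < 229, so integers 86 through 228: 143 values.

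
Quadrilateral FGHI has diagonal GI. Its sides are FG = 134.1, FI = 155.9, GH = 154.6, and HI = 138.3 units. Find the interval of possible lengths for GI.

21.8 < GI < 290.0

From triangle FGI: |134.1 − 155.9| < GI < 134.1 + 155.9, i.e. 21.8 < GI < 290.0.
From triangle HGI: 16.3 < GI < 292.9.
Both must hold, so GI lies in the intersection.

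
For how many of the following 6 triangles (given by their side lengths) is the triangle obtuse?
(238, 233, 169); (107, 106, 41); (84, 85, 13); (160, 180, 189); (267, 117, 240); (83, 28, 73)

(238,233,169): 169²+233² = 82850 > 56644 = 238² → acute
(107,106,41): 41²+106² = 12917 > 11449 = 107² → acute
(84,85,13): 13²+84² = 7225 = 85² → right
(160,180,189): 160²+180² = 58000 > 35721 = 189² → acute
(267,117,240): 117²+240² = 71289 = 267² → right
(83,28,73): 28²+73² = 6113 < 6889 = 83² → obtuse
1 of the 6 is obtuse.

1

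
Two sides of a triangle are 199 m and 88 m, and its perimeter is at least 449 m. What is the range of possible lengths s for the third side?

162 ≤ s < 287

Triangle inequality alone gives 111 < s < 287.
The perimeter condition gives s ≥ 449 − 199 − 88 = 162.
Intersecting the two: 162 ≤ s < 287.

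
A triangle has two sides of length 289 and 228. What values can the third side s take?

61 < s < 517

By the triangle inequality, s must be less than 289 + 228 = 517 and greater than |289 − 228| = 61.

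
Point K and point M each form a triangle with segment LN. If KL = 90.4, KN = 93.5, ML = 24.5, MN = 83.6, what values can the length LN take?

From triangle KLN: |90.4 − 93.5| < LN < 90.4 + 93.5, i.e. 3.1 < LN < 183.9.
From triangle MLN: 59.1 < LN < 108.1.
Both must hold, so LN lies in the intersection.

59.1 < LN < 108.1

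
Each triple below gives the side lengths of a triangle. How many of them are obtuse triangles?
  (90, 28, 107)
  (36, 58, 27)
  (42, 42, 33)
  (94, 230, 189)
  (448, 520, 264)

3

(90,28,107): 28²+90² = 8884 < 11449 = 107² → obtuse
(36,58,27): 27²+36² = 2025 < 3364 = 58² → obtuse
(42,42,33): 33²+42² = 2853 > 1764 = 42² → acute
(94,230,189): 94²+189² = 44557 < 52900 = 230² → obtuse
(448,520,264): 264²+448² = 270400 = 520² → right
3 of the 5 are obtuse.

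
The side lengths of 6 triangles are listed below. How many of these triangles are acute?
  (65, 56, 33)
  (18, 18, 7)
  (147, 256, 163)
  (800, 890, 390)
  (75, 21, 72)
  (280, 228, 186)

2

(65,56,33): 33²+56² = 4225 = 65² → right
(18,18,7): 7²+18² = 373 > 324 = 18² → acute
(147,256,163): 147²+163² = 48178 < 65536 = 256² → obtuse
(800,890,390): 390²+800² = 792100 = 890² → right
(75,21,72): 21²+72² = 5625 = 75² → right
(280,228,186): 186²+228² = 86580 > 78400 = 280² → acute
2 of the 6 are acute.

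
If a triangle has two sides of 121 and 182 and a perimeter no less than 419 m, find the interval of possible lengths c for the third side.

Triangle inequality alone gives 61 < c < 303.
The perimeter condition gives c ≥ 419 − 121 − 182 = 116.
Intersecting the two: 116 ≤ c < 303.

116 ≤ c < 303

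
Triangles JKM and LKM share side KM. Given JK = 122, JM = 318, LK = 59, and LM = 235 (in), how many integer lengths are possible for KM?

From triangle JKM: 196 < KM < 440.
From triangle LKM: 176 < KM < 294.
Intersection: 196 < KM < 294, so integers 197 through 293: 97 values.

97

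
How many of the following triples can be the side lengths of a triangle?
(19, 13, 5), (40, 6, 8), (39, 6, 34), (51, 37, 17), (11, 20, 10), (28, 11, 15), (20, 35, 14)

(5,13,19): 5+13 ≤ 19 → not valid
(6,8,40): 6+8 ≤ 40 → not valid
(6,34,39): 6+34 > 39 → valid
(17,37,51): 17+37 > 51 → valid
(10,11,20): 10+11 > 20 → valid
(11,15,28): 11+15 ≤ 28 → not valid
(14,20,35): 14+20 ≤ 35 → not valid
3 of the 7 triples form a triangle.

3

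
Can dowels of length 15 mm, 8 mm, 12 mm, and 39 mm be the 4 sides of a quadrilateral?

For a quadrilateral, each side must be shorter than the sum of the others.
Here the longest side is 39, but the remaining 3 sides sum to only 35.

No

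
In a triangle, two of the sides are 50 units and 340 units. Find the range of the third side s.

290 < s < 390

By the triangle inequality, s must be less than 50 + 340 = 390 and greater than |50 − 340| = 290.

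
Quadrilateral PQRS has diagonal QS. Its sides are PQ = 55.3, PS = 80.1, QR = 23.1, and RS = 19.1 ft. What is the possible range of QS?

24.8 < QS < 42.2

From triangle PQS: |55.3 − 80.1| < QS < 55.3 + 80.1, i.e. 24.8 < QS < 135.4.
From triangle RQS: 4.0 < QS < 42.2.
Both must hold, so QS lies in the intersection.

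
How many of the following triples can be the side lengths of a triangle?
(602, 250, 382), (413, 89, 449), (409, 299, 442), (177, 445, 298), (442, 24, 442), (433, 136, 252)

5

(250,382,602): 250+382 > 602 → valid
(89,413,449): 89+413 > 449 → valid
(299,409,442): 299+409 > 442 → valid
(177,298,445): 177+298 > 445 → valid
(24,442,442): 24+442 > 442 → valid
(136,252,433): 136+252 ≤ 433 → not valid
5 of the 6 triples form a triangle.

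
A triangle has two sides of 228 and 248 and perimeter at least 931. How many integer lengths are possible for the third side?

21

Triangle inequality: 20 < x < 476. Perimeter ≥ 931 gives x ≥ 931 − 228 − 248 = 455.
So 455 ≤ x < 476; integers 455 through 475: 21 values.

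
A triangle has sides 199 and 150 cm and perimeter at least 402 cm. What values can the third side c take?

Triangle inequality alone gives 49 < c < 349.
The perimeter condition gives c ≥ 402 − 199 − 150 = 53.
Intersecting the two: 53 ≤ c < 349.

53 ≤ c < 349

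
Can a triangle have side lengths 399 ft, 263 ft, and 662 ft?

No

The two shorter sides sum to 662, exactly equal to the longest side 662.
That gives only a degenerate (flat) triangle — the inequality must be strict.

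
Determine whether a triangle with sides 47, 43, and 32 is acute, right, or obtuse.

acute

Compare the square of the longest side to the sum of squares of the other two: 32² + 43² = 2873 > 2209 = 47².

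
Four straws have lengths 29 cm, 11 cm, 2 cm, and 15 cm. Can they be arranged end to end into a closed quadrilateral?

For a quadrilateral, each side must be shorter than the sum of the others.
Here the longest side is 29, but the remaining 3 sides sum to only 28.

No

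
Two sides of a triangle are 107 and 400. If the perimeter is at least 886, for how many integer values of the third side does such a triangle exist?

Triangle inequality: 293 < x < 507. Perimeter ≥ 886 gives x ≥ 886 − 107 − 400 = 379.
So 379 ≤ x < 507; integers 379 through 506: 128 values.

128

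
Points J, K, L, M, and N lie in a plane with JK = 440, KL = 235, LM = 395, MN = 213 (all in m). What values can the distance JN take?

The maximum is all hops collinear in one direction: 440 + 235 + 395 + 213 = 1283.
The longest hop is 440; the others sum to 843. Since 440 ≤ 843, the path can fold back on itself completely, so the minimum distance is 0.

0 ≤ JN ≤ 1283 m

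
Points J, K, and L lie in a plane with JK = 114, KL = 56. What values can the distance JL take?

58 ≤ JL ≤ 170

By the triangle inequality, |114 − 56| ≤ JL ≤ 114 + 56.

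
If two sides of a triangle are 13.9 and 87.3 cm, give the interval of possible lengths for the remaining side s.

73.4 < s < 101.2

By the triangle inequality, s must be less than 13.9 + 87.3 = 101.2 and greater than |13.9 − 87.3| = 73.4.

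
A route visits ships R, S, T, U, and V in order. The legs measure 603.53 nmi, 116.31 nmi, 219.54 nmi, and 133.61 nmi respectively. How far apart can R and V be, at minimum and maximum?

The maximum is all hops collinear in one direction: 603.53 + 116.31 + 219.54 + 133.61 = 1072.99.
The longest hop is 603.53; the others sum to 469.46. Folding the others back against it leaves at least 603.53 − 469.46 = 134.07.

134.07 ≤ RV ≤ 1072.99 nmi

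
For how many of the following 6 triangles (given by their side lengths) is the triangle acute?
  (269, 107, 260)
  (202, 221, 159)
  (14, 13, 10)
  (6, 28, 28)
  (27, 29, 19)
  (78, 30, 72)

(269,107,260): 107²+260² = 79049 > 72361 = 269² → acute
(202,221,159): 159²+202² = 66085 > 48841 = 221² → acute
(14,13,10): 10²+13² = 269 > 196 = 14² → acute
(6,28,28): 6²+28² = 820 > 784 = 28² → acute
(27,29,19): 19²+27² = 1090 > 841 = 29² → acute
(78,30,72): 30²+72² = 6084 = 78² → right
5 of the 6 are acute.

5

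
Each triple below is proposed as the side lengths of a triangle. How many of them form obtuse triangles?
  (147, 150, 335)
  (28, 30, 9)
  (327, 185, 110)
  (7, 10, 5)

(147,150,335): 147+150 ≤ 335, not a triangle
(28,30,9): 9²+28² = 865 < 900 = 30² → obtuse
(327,185,110): 110+185 ≤ 327, not a triangle
(7,10,5): 5²+7² = 74 < 100 = 10² → obtuse
2 of the 4 are obtuse.

2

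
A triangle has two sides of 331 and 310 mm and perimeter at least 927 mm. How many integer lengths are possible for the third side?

355

Triangle inequality: 21 < x < 641. Perimeter ≥ 927 gives x ≥ 927 − 331 − 310 = 286.
So 286 ≤ x < 641; integers 286 through 640: 355 values.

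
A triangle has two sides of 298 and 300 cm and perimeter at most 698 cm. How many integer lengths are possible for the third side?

Triangle inequality: 2 < x < 598. Perimeter ≤ 698 gives x ≤ 698 − 298 − 300 = 100.
So 2 < x ≤ 100; integers 3 through 100: 98 values.

98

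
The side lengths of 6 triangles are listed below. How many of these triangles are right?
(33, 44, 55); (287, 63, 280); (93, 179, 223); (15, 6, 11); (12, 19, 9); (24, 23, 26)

(33,44,55): 33²+44² = 3025 = 55² → right
(287,63,280): 63²+280² = 82369 = 287² → right
(93,179,223): 93²+179² = 40690 < 49729 = 223² → obtuse
(15,6,11): 6²+11² = 157 < 225 = 15² → obtuse
(12,19,9): 9²+12² = 225 < 361 = 19² → obtuse
(24,23,26): 23²+24² = 1105 > 676 = 26² → acute
2 of the 6 are right.

2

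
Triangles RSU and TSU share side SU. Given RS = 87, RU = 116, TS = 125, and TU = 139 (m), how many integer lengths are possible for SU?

From triangle RSU: 29 < SU < 203.
From triangle TSU: 14 < SU < 264.
Intersection: 29 < SU < 203, so integers 30 through 202: 173 values.

173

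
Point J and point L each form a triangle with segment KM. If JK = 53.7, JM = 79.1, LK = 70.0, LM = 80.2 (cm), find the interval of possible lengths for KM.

From triangle JKM: |53.7 − 79.1| < KM < 53.7 + 79.1, i.e. 25.4 < KM < 132.8.
From triangle LKM: 10.2 < KM < 150.2.
Both must hold, so KM lies in the intersection.

25.4 < KM < 132.8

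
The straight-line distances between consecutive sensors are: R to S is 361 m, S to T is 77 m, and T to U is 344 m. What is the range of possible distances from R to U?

The maximum is all hops collinear in one direction: 361 + 77 + 344 = 782.
The longest hop is 361; the others sum to 421. Since 361 ≤ 421, the path can fold back on itself completely, so the minimum distance is 0.

0 ≤ RU ≤ 782 m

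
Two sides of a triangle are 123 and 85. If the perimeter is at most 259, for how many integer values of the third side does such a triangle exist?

Triangle inequality: 38 < x < 208. Perimeter ≤ 259 gives x ≤ 259 − 123 − 85 = 51.
So 38 < x ≤ 51; integers 39 through 51: 13 values.

13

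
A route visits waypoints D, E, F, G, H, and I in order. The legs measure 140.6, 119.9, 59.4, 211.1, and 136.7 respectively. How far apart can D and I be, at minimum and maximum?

The maximum is all hops collinear in one direction: 140.6 + 119.9 + 59.4 + 211.1 + 136.7 = 667.7.
The longest hop is 211.1; the others sum to 456.6. Since 211.1 ≤ 456.6, the path can fold back on itself completely, so the minimum distance is 0.

0 ≤ DI ≤ 667.7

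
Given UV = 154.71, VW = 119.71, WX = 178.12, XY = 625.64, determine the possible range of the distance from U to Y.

173.10 ≤ UY ≤ 1078.18

The maximum is all hops collinear in one direction: 154.71 + 119.71 + 178.12 + 625.64 = 1078.18.
The longest hop is 625.64; the others sum to 452.54. Folding the others back against it leaves at least 625.64 − 452.54 = 173.10.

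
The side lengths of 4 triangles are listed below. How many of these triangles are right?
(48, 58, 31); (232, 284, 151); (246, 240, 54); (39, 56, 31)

(48,58,31): 31²+48² = 3265 < 3364 = 58² → obtuse
(232,284,151): 151²+232² = 76625 < 80656 = 284² → obtuse
(246,240,54): 54²+240² = 60516 = 246² → right
(39,56,31): 31²+39² = 2482 < 3136 = 56² → obtuse
1 of the 4 is right.

1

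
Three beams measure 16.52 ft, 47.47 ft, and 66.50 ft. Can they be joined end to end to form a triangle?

The longest side is 66.50, but the other two sum to only 63.99.
63.99 < 66.50, so the triangle inequality fails.

No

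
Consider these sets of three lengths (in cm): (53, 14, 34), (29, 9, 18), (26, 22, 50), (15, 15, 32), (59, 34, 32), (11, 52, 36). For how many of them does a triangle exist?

1

(14,34,53): 14+34 ≤ 53 → not valid
(9,18,29): 9+18 ≤ 29 → not valid
(22,26,50): 22+26 ≤ 50 → not valid
(15,15,32): 15+15 ≤ 32 → not valid
(32,34,59): 32+34 > 59 → valid
(11,36,52): 11+36 ≤ 52 → not valid
1 of the 6 triples forms a triangle.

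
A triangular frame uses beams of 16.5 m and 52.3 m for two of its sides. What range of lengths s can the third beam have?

By the triangle inequality, s must be less than 16.5 + 52.3 = 68.8 and greater than |16.5 − 52.3| = 35.8.

35.8 < s < 68.8 (m)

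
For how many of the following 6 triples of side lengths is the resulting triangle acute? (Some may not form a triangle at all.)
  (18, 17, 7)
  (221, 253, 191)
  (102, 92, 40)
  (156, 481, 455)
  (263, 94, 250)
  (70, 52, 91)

(18,17,7): 7²+17² = 338 > 324 = 18² → acute
(221,253,191): 191²+221² = 85322 > 64009 = 253² → acute
(102,92,40): 40²+92² = 10064 < 10404 = 102² → obtuse
(156,481,455): 156²+455² = 231361 = 481² → right
(263,94,250): 94²+250² = 71336 > 69169 = 263² → acute
(70,52,91): 52²+70² = 7604 < 8281 = 91² → obtuse
3 of the 6 are acute.

3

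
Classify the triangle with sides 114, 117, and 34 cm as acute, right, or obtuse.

acute

Compare the square of the longest side to the sum of squares of the other two: 34² + 114² = 14152 > 13689 = 117².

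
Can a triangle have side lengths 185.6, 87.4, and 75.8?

No

The longest side is 185.6, but the other two sum to only 163.2.
163.2 < 185.6, so the triangle inequality fails.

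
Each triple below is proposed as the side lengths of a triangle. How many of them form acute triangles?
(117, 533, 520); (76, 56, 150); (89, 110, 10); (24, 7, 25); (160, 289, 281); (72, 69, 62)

(117,533,520): 117²+520² = 284089 = 533² → right
(76,56,150): 56+76 ≤ 150, not a triangle
(89,110,10): 10+89 ≤ 110, not a triangle
(24,7,25): 7²+24² = 625 = 25² → right
(160,289,281): 160²+281² = 104561 > 83521 = 289² → acute
(72,69,62): 62²+69² = 8605 > 5184 = 72² → acute
2 of the 6 are acute.

2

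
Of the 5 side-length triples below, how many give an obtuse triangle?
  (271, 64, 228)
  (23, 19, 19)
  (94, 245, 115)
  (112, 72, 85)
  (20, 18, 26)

(271,64,228): 64²+228² = 56080 < 73441 = 271² → obtuse
(23,19,19): 19²+19² = 722 > 529 = 23² → acute
(94,245,115): 94+115 ≤ 245, not a triangle
(112,72,85): 72²+85² = 12409 < 12544 = 112² → obtuse
(20,18,26): 18²+20² = 724 > 676 = 26² → acute
2 of the 5 are obtuse.

2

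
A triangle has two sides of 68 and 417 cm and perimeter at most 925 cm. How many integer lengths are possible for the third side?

Triangle inequality: 349 < x < 485. Perimeter ≤ 925 gives x ≤ 925 − 68 − 417 = 440.
So 349 < x ≤ 440; integers 350 through 440: 91 values.

91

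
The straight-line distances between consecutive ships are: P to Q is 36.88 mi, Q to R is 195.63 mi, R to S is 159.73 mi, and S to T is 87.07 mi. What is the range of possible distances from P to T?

0 ≤ PT ≤ 479.31 mi

The maximum is all hops collinear in one direction: 36.88 + 195.63 + 159.73 + 87.07 = 479.31.
The longest hop is 195.63; the others sum to 283.68. Since 195.63 ≤ 283.68, the path can fold back on itself completely, so the minimum distance is 0.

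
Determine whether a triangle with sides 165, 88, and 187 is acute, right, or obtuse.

Compare the square of the longest side to the sum of squares of the other two: 88² + 165² = 34969 = 187².

right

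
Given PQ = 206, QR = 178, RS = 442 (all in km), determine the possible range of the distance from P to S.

58 ≤ PS ≤ 826 km

The maximum is all hops collinear in one direction: 206 + 178 + 442 = 826.
The longest hop is 442; the others sum to 384. Folding the others back against it leaves at least 442 − 384 = 58.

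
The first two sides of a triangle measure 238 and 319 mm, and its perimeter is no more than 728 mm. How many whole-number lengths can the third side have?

90

Triangle inequality: 81 < x < 557. Perimeter ≤ 728 gives x ≤ 728 − 238 − 319 = 171.
So 81 < x ≤ 171; integers 82 through 171: 90 values.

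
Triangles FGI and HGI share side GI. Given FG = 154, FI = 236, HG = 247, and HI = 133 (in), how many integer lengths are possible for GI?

From triangle FGI: 82 < GI < 390.
From triangle HGI: 114 < GI < 380.
Intersection: 114 < GI < 380, so integers 115 through 379: 265 values.

265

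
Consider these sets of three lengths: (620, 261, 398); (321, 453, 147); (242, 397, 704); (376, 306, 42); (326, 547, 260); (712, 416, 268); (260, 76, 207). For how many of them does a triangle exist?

4

(261,398,620): 261+398 > 620 → valid
(147,321,453): 147+321 > 453 → valid
(242,397,704): 242+397 ≤ 704 → not valid
(42,306,376): 42+306 ≤ 376 → not valid
(260,326,547): 260+326 > 547 → valid
(268,416,712): 268+416 ≤ 712 → not valid
(76,207,260): 76+207 > 260 → valid
4 of the 7 triples form a triangle.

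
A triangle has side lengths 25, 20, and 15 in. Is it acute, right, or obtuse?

Compare the square of the longest side to the sum of squares of the other two: 15² + 20² = 625 = 25².

right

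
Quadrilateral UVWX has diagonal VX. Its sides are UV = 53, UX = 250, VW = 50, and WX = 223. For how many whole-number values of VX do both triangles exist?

75

From triangle UVX: 197 < VX < 303.
From triangle WVX: 173 < VX < 273.
Intersection: 197 < VX < 273, so integers 198 through 272: 75 values.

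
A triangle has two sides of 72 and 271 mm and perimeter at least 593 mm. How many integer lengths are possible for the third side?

Triangle inequality: 199 < x < 343. Perimeter ≥ 593 gives x ≥ 593 − 72 − 271 = 250.
So 250 ≤ x < 343; integers 250 through 342: 93 values.

93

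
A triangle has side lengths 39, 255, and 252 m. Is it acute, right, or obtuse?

right

Compare the square of the longest side to the sum of squares of the other two: 39² + 252² = 65025 = 255².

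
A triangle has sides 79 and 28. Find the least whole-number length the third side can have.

The third side must be strictly greater than |79 − 28| = 51.
The smallest integer above 51 is 52.

52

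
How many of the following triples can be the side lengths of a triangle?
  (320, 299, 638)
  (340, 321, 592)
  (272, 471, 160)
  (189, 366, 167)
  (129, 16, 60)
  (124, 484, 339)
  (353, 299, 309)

(299,320,638): 299+320 ≤ 638 → not valid
(321,340,592): 321+340 > 592 → valid
(160,272,471): 160+272 ≤ 471 → not valid
(167,189,366): 167+189 ≤ 366 → not valid
(16,60,129): 16+60 ≤ 129 → not valid
(124,339,484): 124+339 ≤ 484 → not valid
(299,309,353): 299+309 > 353 → valid
2 of the 7 triples form a triangle.

2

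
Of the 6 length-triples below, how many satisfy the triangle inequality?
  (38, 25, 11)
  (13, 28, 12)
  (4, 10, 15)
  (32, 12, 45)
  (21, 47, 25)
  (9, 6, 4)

1

(11,25,38): 11+25 ≤ 38 → not valid
(12,13,28): 12+13 ≤ 28 → not valid
(4,10,15): 4+10 ≤ 15 → not valid
(12,32,45): 12+32 ≤ 45 → not valid
(21,25,47): 21+25 ≤ 47 → not valid
(4,6,9): 4+6 > 9 → valid
1 of the 6 triples forms a triangle.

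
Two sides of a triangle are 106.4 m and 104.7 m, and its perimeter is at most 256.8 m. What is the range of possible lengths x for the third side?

1.7 < x ≤ 45.7

Triangle inequality alone gives 1.7 < x < 211.1.
The perimeter condition gives x ≤ 256.8 − 106.4 − 104.7 = 45.7.
Intersecting the two: 1.7 < x ≤ 45.7.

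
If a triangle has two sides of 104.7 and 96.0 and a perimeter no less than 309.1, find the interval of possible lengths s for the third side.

Triangle inequality alone gives 8.7 < s < 200.7.
The perimeter condition gives s ≥ 309.1 − 104.7 − 96.0 = 108.4.
Intersecting the two: 108.4 ≤ s < 200.7.

108.4 ≤ s < 200.7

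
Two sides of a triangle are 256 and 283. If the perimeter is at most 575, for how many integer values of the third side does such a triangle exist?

Triangle inequality: 27 < x < 539. Perimeter ≤ 575 gives x ≤ 575 − 256 − 283 = 36.
So 27 < x ≤ 36; integers 28 through 36: 9 values.

9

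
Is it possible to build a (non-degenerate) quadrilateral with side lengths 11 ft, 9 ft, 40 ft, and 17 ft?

For a quadrilateral, each side must be shorter than the sum of the others.
Here the longest side is 40, but the remaining 3 sides sum to only 37.

No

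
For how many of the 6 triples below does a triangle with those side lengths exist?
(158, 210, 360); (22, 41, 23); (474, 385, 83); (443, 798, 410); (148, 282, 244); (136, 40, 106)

5

(158,210,360): 158+210 > 360 → valid
(22,23,41): 22+23 > 41 → valid
(83,385,474): 83+385 ≤ 474 → not valid
(410,443,798): 410+443 > 798 → valid
(148,244,282): 148+244 > 282 → valid
(40,106,136): 40+106 > 136 → valid
5 of the 6 triples form a triangle.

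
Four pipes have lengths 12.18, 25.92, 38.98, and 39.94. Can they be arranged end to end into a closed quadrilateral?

A quadrilateral exists iff every side is shorter than the sum of the others — equivalently, the longest side is less than the sum of the rest.
Longest side 39.94 < 77.08 (sum of the remaining 3), so yes.

Yes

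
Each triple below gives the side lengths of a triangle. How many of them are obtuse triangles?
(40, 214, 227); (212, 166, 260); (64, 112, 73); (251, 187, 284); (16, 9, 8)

3

(40,214,227): 40²+214² = 47396 < 51529 = 227² → obtuse
(212,166,260): 166²+212² = 72500 > 67600 = 260² → acute
(64,112,73): 64²+73² = 9425 < 12544 = 112² → obtuse
(251,187,284): 187²+251² = 97970 > 80656 = 284² → acute
(16,9,8): 8²+9² = 145 < 256 = 16² → obtuse
3 of the 5 are obtuse.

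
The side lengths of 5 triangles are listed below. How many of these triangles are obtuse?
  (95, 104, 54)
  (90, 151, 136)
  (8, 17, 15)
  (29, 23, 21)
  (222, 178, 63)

1

(95,104,54): 54²+95² = 11941 > 10816 = 104² → acute
(90,151,136): 90²+136² = 26596 > 22801 = 151² → acute
(8,17,15): 8²+15² = 289 = 17² → right
(29,23,21): 21²+23² = 970 > 841 = 29² → acute
(222,178,63): 63²+178² = 35653 < 49284 = 222² → obtuse
1 of the 5 is obtuse.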